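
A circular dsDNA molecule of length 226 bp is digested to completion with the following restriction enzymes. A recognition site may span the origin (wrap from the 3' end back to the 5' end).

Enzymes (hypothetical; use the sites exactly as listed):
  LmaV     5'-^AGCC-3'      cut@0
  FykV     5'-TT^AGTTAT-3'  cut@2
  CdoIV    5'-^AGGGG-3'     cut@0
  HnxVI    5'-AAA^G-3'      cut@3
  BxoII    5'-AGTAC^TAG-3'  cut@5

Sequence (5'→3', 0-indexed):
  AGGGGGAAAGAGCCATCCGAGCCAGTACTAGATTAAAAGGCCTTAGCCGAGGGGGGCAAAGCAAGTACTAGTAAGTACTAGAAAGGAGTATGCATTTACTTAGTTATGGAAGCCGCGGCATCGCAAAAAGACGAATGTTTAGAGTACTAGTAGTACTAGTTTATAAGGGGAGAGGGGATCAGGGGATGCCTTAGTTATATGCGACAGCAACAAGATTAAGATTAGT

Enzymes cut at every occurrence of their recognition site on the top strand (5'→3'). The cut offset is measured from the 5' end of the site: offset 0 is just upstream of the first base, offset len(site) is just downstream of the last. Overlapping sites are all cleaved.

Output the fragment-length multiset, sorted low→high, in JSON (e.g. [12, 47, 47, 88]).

Per-enzyme occurrences:
  LmaV AGCC/0: at [10, 19, 44, 110] ⇒ [10, 19, 44, 110]
  FykV TTAGTTAT/2: at [99, 190] ⇒ [101, 192]
  CdoIV AGGGG/0: at [0, 49, 165, 172, 180] ⇒ [0, 49, 165, 172, 180]
  HnxVI AAAG/3: at [6, 35, 57, 81, 126] ⇒ [9, 38, 60, 84, 129]
  BxoII AGTACTAG/5: at [23, 63, 73, 142, 151] ⇒ [28, 68, 78, 147, 156]

All cut coordinates (distinct, sorted): [0, 9, 10, 19, 28, 38, 44, 49, 60, 68, 78, 84, 101, 110, 129, 147, 156, 165, 172, 180, 192]

Fragments:
  0→9: 9 bp
  9→10: 1 bp
  10→19: 9 bp
  19→28: 9 bp
  28→38: 10 bp
  38→44: 6 bp
  44→49: 5 bp
  49→60: 11 bp
  60→68: 8 bp
  68→78: 10 bp
  78→84: 6 bp
  84→101: 17 bp
  101→110: 9 bp
  110→129: 19 bp
  129→147: 18 bp
  147→156: 9 bp
  156→165: 9 bp
  165→172: 7 bp
  172→180: 8 bp
  180→192: 12 bp
  192→0 (wrap): 226-192+0 = 34 bp

[1,5,6,6,7,8,8,9,9,9,9,9,9,10,10,11,12,17,18,19,34]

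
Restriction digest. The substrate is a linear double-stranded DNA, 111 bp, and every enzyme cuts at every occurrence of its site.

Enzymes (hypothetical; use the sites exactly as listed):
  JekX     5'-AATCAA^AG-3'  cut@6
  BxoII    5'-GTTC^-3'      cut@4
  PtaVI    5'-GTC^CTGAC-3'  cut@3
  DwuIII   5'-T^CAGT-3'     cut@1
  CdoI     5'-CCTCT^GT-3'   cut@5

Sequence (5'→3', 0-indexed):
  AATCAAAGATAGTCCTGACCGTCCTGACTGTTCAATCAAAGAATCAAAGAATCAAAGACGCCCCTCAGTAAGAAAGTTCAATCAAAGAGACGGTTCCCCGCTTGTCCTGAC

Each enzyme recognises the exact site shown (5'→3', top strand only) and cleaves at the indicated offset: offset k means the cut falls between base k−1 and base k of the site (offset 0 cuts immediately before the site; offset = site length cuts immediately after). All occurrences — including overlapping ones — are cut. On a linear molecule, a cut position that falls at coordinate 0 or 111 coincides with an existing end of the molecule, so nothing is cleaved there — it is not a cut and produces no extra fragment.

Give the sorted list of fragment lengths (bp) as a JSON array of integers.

[5,6,6,6,8,8,8,9,10,10,10,11,14]

Site scan:
  JekX AATCAAAG/6: at [0, 33, 41, 49, 79] ⇒ [6, 39, 47, 55, 85]
  BxoII GTTC/4: at [29, 75, 92] ⇒ [33, 79, 96]
  PtaVI GTCCTGAC/3: at [11, 20, 103] ⇒ [14, 23, 106]
  DwuIII TCAGT/1: at [64] ⇒ [65]
  CdoI (CCTCTGT, off=5): no sites

All cut coordinates (distinct, sorted): [6, 14, 23, 33, 39, 47, 55, 65, 79, 85, 96, 106]

Fragments:
  [0,6): 6 bp
  [6,14): 8 bp
  [14,23): 9 bp
  [23,33): 10 bp
  [33,39): 6 bp
  [39,47): 8 bp
  [47,55): 8 bp
  [55,65): 10 bp
  [65,79): 14 bp
  [79,85): 6 bp
  [85,96): 11 bp
  [96,106): 10 bp
  [106,111): 5 bp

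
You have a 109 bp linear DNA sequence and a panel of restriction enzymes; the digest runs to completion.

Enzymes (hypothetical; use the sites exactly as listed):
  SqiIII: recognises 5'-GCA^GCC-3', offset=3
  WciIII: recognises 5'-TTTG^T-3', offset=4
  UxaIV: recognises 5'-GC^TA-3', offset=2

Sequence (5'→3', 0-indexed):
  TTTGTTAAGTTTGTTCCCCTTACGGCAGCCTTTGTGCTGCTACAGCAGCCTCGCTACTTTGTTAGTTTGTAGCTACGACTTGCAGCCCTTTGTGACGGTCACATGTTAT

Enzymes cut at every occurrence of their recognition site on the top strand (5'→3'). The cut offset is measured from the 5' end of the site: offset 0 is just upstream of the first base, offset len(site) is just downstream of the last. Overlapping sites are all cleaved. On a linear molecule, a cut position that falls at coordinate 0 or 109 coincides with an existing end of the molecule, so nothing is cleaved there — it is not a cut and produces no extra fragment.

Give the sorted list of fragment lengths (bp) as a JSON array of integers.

Per-enzyme occurrences:
  SqiIII (GCAGCC, off=3): starts [24, 44, 81] → cuts [27, 47, 84]
  WciIII (TTTGT, off=4): starts [0, 9, 30, 57, 65, 88] → cuts [4, 13, 34, 61, 69, 92]
  UxaIV (GCTA, off=2): starts [38, 52, 71] → cuts [40, 54, 73]

All cut coordinates (distinct, sorted): [4, 13, 27, 34, 40, 47, 54, 61, 69, 73, 84, 92]

Fragment lengths:
  [0,4): 4 bp
  [4,13): 9 bp
  [13,27): 14 bp
  [27,34): 7 bp
  [34,40): 6 bp
  [40,47): 7 bp
  [47,54): 7 bp
  [54,61): 7 bp
  [61,69): 8 bp
  [69,73): 4 bp
  [73,84): 11 bp
  [84,92): 8 bp
  [92,109): 17 bp

[4,4,6,7,7,7,7,8,8,9,11,14,17]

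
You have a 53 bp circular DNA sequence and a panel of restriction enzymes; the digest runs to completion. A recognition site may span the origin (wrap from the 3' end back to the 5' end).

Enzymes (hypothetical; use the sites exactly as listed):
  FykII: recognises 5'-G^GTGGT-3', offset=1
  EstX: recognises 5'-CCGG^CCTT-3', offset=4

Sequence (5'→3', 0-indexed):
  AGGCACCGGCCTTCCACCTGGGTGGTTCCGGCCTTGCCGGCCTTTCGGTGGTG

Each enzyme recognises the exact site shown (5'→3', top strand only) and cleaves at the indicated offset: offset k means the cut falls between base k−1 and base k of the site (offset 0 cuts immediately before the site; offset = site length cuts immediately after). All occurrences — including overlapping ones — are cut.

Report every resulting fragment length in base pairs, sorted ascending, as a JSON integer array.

Scan for sites:
  FykII GGTGGT/1: at [20, 46] ⇒ [21, 47]
  EstX CCGGCCTT/4: at [5, 27, 36] ⇒ [9, 31, 40]

Pooled cuts: [9, 21, 31, 40, 47]

Fragment lengths:
  9→21: 12 bp
  21→31: 10 bp
  31→40: 9 bp
  40→47: 7 bp
  47→9 (wrap): 53-47+9 = 15 bp

[7,9,10,12,15]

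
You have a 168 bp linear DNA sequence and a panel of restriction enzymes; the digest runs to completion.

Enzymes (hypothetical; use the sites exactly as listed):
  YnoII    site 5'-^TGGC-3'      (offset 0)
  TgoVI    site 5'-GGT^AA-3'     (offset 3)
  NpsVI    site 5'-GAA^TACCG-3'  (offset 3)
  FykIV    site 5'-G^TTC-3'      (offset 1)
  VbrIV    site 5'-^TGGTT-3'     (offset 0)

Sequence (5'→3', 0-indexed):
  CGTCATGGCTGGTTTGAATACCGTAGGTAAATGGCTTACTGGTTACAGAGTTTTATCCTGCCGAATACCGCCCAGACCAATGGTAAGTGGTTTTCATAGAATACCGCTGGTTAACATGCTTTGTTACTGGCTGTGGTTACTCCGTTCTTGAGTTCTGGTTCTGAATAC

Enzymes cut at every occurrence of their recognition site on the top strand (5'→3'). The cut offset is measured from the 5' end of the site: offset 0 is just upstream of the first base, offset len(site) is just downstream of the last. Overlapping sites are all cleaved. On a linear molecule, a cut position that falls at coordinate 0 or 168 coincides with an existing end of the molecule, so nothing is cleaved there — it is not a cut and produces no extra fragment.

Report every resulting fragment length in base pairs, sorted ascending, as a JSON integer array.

Scan for sites:
  YnoII TGGC/0: at [5, 31, 127] ⇒ [5, 31, 127]
  TgoVI GGTAA/3: at [25, 81] ⇒ [28, 84]
  NpsVI GAATACCG/3: at [15, 62, 98] ⇒ [18, 65, 101]
  FykIV GTTC/1: at [143, 151, 157] ⇒ [144, 152, 158]
  VbrIV TGGTT/0: at [9, 39, 87, 107, 133, 155] ⇒ [9, 39, 87, 107, 133, 155]

All cut coordinates (distinct, sorted): [5, 9, 18, 28, 31, 39, 65, 84, 87, 101, 107, 127, 133, 144, 152, 155, 158]

Fragment lengths:
  [0,5): 5 bp
  [5,9): 4 bp
  [9,18): 9 bp
  [18,28): 10 bp
  [28,31): 3 bp
  [31,39): 8 bp
  [39,65): 26 bp
  [65,84): 19 bp
  [84,87): 3 bp
  [87,101): 14 bp
  [101,107): 6 bp
  [107,127): 20 bp
  [127,133): 6 bp
  [133,144): 11 bp
  [144,152): 8 bp
  [152,155): 3 bp
  [155,158): 3 bp
  [158,168): 10 bp

[3,3,3,3,4,5,6,6,8,8,9,10,10,11,14,19,20,26]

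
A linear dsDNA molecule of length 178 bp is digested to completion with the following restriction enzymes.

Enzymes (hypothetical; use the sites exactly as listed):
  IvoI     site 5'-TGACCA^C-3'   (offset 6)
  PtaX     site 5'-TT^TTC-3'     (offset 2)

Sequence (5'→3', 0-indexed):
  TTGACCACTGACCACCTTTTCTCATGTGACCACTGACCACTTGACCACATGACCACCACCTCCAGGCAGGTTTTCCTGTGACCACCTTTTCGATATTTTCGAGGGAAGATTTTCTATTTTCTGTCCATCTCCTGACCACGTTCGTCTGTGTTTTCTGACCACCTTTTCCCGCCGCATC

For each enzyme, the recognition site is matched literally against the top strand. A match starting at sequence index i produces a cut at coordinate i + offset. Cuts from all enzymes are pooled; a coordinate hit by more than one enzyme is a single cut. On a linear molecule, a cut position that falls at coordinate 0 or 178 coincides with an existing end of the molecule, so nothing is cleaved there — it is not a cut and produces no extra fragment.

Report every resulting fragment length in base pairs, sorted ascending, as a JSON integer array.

Per-enzyme occurrences:
  IvoI TGACCAC/6: at [1, 8, 26, 33, 41, 49, 78, 132, 155] ⇒ [7, 14, 32, 39, 47, 55, 84, 138, 161]
  PtaX TTTTC/2: at [16, 70, 86, 95, 109, 116, 150, 163] ⇒ [18, 72, 88, 97, 111, 118, 152, 165]

All cut coordinates (distinct, sorted): [7, 14, 18, 32, 39, 47, 55, 72, 84, 88, 97, 111, 118, 138, 152, 161, 165]

Fragments:
  [0,7): 7 bp
  [7,14): 7 bp
  [14,18): 4 bp
  [18,32): 14 bp
  [32,39): 7 bp
  [39,47): 8 bp
  [47,55): 8 bp
  [55,72): 17 bp
  [72,84): 12 bp
  [84,88): 4 bp
  [88,97): 9 bp
  [97,111): 14 bp
  [111,118): 7 bp
  [118,138): 20 bp
  [138,152): 14 bp
  [152,161): 9 bp
  [161,165): 4 bp
  [165,178): 13 bp

[4,4,4,7,7,7,7,8,8,9,9,12,13,14,14,14,17,20]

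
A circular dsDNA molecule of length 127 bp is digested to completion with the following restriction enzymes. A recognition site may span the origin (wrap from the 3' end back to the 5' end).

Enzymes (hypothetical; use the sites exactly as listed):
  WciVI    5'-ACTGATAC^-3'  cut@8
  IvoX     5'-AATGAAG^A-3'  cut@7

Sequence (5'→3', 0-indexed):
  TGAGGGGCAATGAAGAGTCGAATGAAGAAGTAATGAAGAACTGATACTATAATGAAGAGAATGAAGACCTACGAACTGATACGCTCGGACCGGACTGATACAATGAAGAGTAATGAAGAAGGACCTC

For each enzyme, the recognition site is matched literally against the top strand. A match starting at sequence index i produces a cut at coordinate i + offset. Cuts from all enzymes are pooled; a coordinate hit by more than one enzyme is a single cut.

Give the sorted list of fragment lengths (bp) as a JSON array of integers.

[7,9,9,10,10,11,12,16,19,24]

Site scan:
  WciVI ACTGATAC/8: at [39, 74, 93] ⇒ [47, 82, 101]
  IvoX AATGAAGA/7: at [8, 20, 31, 50, 59, 101, 111] ⇒ [15, 27, 38, 57, 66, 108, 118]

Pooled cuts: [15, 27, 38, 47, 57, 66, 82, 101, 108, 118]

Fragment lengths:
  15→27: 12 bp
  27→38: 11 bp
  38→47: 9 bp
  47→57: 10 bp
  57→66: 9 bp
  66→82: 16 bp
  82→101: 19 bp
  101→108: 7 bp
  108→118: 10 bp
  118→15 (wrap): 127-118+15 = 24 bp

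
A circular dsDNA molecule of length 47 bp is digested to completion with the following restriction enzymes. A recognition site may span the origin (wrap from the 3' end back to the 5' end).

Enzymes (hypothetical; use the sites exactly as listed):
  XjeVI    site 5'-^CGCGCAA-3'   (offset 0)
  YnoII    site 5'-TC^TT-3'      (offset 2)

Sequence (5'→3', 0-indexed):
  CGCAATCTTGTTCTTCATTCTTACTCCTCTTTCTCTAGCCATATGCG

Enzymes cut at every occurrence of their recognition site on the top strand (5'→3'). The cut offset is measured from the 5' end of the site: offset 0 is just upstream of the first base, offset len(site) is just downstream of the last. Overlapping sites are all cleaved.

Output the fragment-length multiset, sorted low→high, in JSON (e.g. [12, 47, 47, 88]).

Per-enzyme occurrences:
  XjeVI CGCGCAA/0: at [45] ⇒ [45]
  YnoII TCTT/2: at [5, 11, 18, 27] ⇒ [7, 13, 20, 29]

Pooled cuts: [7, 13, 20, 29, 45]

Fragment lengths:
  7→13: 6 bp
  13→20: 7 bp
  20→29: 9 bp
  29→45: 16 bp
  45→7 (wrap): 47-45+7 = 9 bp

[6,7,9,9,16]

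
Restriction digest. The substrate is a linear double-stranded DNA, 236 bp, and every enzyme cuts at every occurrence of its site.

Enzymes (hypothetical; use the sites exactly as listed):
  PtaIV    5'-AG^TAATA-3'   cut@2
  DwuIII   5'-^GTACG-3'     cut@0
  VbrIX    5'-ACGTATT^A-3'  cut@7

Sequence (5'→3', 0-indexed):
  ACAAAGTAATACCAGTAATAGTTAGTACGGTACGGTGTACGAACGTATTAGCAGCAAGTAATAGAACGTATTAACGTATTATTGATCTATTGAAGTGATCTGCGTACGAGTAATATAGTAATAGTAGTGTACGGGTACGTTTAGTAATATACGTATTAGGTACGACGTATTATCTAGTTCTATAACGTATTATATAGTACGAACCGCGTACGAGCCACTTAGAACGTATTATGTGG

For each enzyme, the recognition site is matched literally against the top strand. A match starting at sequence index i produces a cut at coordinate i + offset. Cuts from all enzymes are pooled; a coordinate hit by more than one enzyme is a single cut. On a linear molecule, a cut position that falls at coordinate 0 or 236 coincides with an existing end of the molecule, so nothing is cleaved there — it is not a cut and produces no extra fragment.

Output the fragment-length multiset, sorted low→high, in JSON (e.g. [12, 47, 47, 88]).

Site scan:
  PtaIV (AGTAATA, off=2): starts [4, 13, 56, 108, 116, 142] → cuts [6, 15, 58, 110, 118, 144]
  DwuIII (GTACG, off=0): starts [24, 29, 36, 103, 128, 134, 159, 196, 207] → cuts [24, 29, 36, 103, 128, 134, 159, 196, 207]
  VbrIX (ACGTATTA, off=7): starts [42, 65, 73, 150, 164, 184, 223] → cuts [49, 72, 80, 157, 171, 191, 230]

All cut coordinates (distinct, sorted): [6, 15, 24, 29, 36, 49, 58, 72, 80, 103, 110, 118, 128, 134, 144, 157, 159, 171, 191, 196, 207, 230]

Fragment lengths:
  [0,6): 6 bp
  [6,15): 9 bp
  [15,24): 9 bp
  [24,29): 5 bp
  [29,36): 7 bp
  [36,49): 13 bp
  [49,58): 9 bp
  [58,72): 14 bp
  [72,80): 8 bp
  [80,103): 23 bp
  [103,110): 7 bp
  [110,118): 8 bp
  [118,128): 10 bp
  [128,134): 6 bp
  [134,144): 10 bp
  [144,157): 13 bp
  [157,159): 2 bp
  [159,171): 12 bp
  [171,191): 20 bp
  [191,196): 5 bp
  [196,207): 11 bp
  [207,230): 23 bp
  [230,236): 6 bp

[2,5,5,6,6,6,7,7,8,8,9,9,9,10,10,11,12,13,13,14,20,23,23]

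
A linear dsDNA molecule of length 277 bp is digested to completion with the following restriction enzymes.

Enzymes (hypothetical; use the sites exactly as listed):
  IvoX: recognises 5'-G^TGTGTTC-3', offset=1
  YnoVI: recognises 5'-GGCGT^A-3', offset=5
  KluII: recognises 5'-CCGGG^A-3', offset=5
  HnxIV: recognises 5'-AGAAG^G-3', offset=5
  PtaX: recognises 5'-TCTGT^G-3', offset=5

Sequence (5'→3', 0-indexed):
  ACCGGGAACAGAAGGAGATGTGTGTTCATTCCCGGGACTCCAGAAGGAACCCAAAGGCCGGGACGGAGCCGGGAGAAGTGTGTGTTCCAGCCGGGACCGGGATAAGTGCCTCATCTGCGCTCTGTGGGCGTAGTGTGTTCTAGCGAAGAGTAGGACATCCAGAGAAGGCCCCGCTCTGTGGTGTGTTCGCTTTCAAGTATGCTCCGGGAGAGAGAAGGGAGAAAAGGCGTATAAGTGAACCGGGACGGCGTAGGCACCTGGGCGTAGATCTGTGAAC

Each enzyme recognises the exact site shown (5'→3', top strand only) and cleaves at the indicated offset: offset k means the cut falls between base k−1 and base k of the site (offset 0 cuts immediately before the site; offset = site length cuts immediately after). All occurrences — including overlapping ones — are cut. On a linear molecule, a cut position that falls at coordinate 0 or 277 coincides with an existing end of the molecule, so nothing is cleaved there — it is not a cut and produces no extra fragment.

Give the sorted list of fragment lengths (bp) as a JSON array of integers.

[2,2,4,6,6,6,6,7,7,8,8,9,10,11,12,13,14,14,15,16,16,24,27,34]

Site scan:
  IvoX (GTGTGTTC, off=1): starts [19, 79, 132, 180] → cuts [20, 80, 133, 181]
  YnoVI (GGCGTA, off=5): starts [126, 225, 246, 260] → cuts [131, 230, 251, 265]
  KluII (CCGGGA, off=5): starts [1, 31, 57, 68, 90, 96, 203, 239] → cuts [6, 36, 62, 73, 95, 101, 208, 244]
  HnxIV (AGAAGG, off=5): starts [9, 41, 162, 212] → cuts [14, 46, 167, 217]
  PtaX (TCTGTG, off=5): starts [120, 174, 268] → cuts [125, 179, 273]

Pooled cuts: [6, 14, 20, 36, 46, 62, 73, 80, 95, 101, 125, 131, 133, 167, 179, 181, 208, 217, 230, 244, 251, 265, 273]

Fragment lengths:
  [0,6): 6 bp
  [6,14): 8 bp
  [14,20): 6 bp
  [20,36): 16 bp
  [36,46): 10 bp
  [46,62): 16 bp
  [62,73): 11 bp
  [73,80): 7 bp
  [80,95): 15 bp
  [95,101): 6 bp
  [101,125): 24 bp
  [125,131): 6 bp
  [131,133): 2 bp
  [133,167): 34 bp
  [167,179): 12 bp
  [179,181): 2 bp
  [181,208): 27 bp
  [208,217): 9 bp
  [217,230): 13 bp
  [230,244): 14 bp
  [244,251): 7 bp
  [251,265): 14 bp
  [265,273): 8 bp
  [273,277): 4 bp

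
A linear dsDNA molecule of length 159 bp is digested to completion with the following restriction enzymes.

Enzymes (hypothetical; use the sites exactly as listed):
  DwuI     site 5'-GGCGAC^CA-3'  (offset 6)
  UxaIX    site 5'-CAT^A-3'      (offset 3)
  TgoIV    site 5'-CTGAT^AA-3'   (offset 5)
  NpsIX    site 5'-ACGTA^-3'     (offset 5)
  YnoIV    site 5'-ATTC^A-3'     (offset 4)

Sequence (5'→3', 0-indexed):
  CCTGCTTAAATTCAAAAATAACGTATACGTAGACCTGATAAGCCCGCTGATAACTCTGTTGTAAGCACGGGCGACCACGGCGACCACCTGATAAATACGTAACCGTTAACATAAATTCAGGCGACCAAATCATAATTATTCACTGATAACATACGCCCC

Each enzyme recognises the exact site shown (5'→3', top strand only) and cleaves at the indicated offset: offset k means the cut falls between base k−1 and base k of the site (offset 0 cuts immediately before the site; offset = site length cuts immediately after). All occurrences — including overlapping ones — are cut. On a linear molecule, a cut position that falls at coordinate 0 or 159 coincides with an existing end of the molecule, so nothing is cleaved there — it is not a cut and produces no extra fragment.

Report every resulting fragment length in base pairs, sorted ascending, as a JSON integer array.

Site scan:
  DwuI (GGCGACCA, off=6): starts [69, 78, 119] → cuts [75, 84, 125]
  UxaIX (CATA, off=3): starts [109, 130, 149] → cuts [112, 133, 152]
  TgoIV (CTGATAA, off=5): starts [34, 46, 87, 142] → cuts [39, 51, 92, 147]
  NpsIX (ACGTA, off=5): starts [20, 26, 96] → cuts [25, 31, 101]
  YnoIV (ATTCA, off=4): starts [9, 114, 137] → cuts [13, 118, 141]

All cut coordinates (distinct, sorted): [13, 25, 31, 39, 51, 75, 84, 92, 101, 112, 118, 125, 133, 141, 147, 152]

Fragments:
  [0,13): 13 bp
  [13,25): 12 bp
  [25,31): 6 bp
  [31,39): 8 bp
  [39,51): 12 bp
  [51,75): 24 bp
  [75,84): 9 bp
  [84,92): 8 bp
  [92,101): 9 bp
  [101,112): 11 bp
  [112,118): 6 bp
  [118,125): 7 bp
  [125,133): 8 bp
  [133,141): 8 bp
  [141,147): 6 bp
  [147,152): 5 bp
  [152,159): 7 bp

[5,6,6,6,7,7,8,8,8,8,9,9,11,12,12,13,24]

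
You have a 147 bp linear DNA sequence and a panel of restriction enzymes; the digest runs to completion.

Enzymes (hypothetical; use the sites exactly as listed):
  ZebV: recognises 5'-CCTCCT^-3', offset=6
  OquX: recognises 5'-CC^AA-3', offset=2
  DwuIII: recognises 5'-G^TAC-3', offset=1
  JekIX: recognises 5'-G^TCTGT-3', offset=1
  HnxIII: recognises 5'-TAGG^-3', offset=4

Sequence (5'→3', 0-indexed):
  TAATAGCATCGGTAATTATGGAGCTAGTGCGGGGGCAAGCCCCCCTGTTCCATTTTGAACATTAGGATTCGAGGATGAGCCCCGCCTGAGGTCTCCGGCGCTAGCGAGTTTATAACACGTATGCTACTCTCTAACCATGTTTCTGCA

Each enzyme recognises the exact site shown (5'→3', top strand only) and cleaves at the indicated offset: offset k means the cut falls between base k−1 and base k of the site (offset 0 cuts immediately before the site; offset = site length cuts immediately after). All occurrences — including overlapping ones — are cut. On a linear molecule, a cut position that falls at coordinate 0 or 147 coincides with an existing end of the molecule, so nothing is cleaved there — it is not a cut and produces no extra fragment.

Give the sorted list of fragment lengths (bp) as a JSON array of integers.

[66,81]

Scan for sites:
  ZebV (CCTCCT, off=6): no sites
  OquX (CCAA, off=2): no sites
  DwuIII (GTAC, off=1): no sites
  JekIX (GTCTGT, off=1): no sites
  HnxIII TAGG/4: at [62] ⇒ [66]

All cut coordinates (distinct, sorted): [66]

Fragments:
  [0,66): 66 bp
  [66,147): 81 bp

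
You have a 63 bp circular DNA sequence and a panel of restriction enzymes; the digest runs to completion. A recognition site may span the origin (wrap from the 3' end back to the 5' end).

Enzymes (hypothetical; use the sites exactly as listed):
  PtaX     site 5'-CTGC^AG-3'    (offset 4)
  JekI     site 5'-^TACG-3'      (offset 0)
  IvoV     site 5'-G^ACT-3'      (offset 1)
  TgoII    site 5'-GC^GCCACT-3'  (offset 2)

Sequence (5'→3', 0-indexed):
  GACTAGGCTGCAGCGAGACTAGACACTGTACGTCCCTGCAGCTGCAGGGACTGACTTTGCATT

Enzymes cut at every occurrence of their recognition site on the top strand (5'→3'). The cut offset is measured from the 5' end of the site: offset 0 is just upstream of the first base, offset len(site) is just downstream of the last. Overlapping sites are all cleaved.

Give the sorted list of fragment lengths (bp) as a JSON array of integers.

[4,4,6,6,10,11,11,11]

Per-enzyme occurrences:
  PtaX (CTGCAG, off=4): starts [7, 35, 41] → cuts [11, 39, 45]
  JekI (TACG, off=0): starts [28] → cuts [28]
  IvoV (GACT, off=1): starts [0, 16, 48, 52] → cuts [1, 17, 49, 53]
  TgoII (GCGCCACT, off=2): no sites

Pooled cuts: [1, 11, 17, 28, 39, 45, 49, 53]

Fragments:
  1→11: 10 bp
  11→17: 6 bp
  17→28: 11 bp
  28→39: 11 bp
  39→45: 6 bp
  45→49: 4 bp
  49→53: 4 bp
  53→1 (wrap): 63-53+1 = 11 bp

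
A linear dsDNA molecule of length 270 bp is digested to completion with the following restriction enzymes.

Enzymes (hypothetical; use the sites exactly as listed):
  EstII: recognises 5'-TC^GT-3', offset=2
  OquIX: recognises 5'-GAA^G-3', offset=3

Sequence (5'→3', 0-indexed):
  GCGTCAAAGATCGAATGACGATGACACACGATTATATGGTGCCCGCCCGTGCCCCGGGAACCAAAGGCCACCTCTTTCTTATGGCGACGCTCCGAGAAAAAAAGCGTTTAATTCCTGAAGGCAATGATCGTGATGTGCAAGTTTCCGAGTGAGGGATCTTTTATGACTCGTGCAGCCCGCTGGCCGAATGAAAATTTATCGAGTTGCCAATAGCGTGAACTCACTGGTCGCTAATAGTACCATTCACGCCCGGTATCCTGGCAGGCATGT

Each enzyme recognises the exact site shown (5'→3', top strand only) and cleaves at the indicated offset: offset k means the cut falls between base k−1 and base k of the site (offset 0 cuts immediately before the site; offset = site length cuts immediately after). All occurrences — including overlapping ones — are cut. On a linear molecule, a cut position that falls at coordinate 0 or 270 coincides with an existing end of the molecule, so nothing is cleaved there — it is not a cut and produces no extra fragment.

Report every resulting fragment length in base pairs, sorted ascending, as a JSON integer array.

[10,40,101,119]

Per-enzyme occurrences:
  EstII (TCGT, off=2): starts [127, 167] → cuts [129, 169]
  OquIX (GAAG, off=3): starts [116] → cuts [119]

All cut coordinates (distinct, sorted): [119, 129, 169]

Fragments:
  [0,119): 119 bp
  [119,129): 10 bp
  [129,169): 40 bp
  [169,270): 101 bp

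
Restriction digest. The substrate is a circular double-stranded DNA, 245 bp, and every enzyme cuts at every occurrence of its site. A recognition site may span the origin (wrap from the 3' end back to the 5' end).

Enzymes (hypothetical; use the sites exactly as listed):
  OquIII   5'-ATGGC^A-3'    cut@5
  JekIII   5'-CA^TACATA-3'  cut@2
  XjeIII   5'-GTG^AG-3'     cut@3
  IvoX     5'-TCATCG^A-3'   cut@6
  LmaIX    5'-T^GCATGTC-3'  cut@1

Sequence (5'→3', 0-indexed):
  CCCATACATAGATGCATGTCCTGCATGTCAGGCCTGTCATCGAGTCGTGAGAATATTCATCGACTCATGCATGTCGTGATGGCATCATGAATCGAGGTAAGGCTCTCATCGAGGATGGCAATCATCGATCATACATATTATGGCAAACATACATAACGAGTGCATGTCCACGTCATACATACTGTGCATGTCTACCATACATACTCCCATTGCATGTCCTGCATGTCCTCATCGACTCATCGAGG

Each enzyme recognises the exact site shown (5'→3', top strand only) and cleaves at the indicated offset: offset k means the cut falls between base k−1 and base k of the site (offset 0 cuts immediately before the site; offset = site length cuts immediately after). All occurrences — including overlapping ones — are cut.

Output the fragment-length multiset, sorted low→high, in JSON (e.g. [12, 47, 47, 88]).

[4,5,6,7,7,8,8,8,9,9,9,10,12,12,13,13,14,14,14,15,20,28]

Site scan:
  OquIII (ATGGCA, off=5): starts [78, 114, 139] → cuts [83, 119, 144]
  JekIII (CATACATA, off=2): starts [2, 129, 147, 173, 195] → cuts [4, 131, 149, 175, 197]
  XjeIII (GTGAG, off=3): starts [46] → cuts [49]
  IvoX (TCATCGA, off=6): starts [36, 56, 105, 121, 228, 236] → cuts [42, 62, 111, 127, 234, 242]
  LmaIX (TGCATGTC, off=1): starts [12, 21, 67, 160, 184, 210, 219] → cuts [13, 22, 68, 161, 185, 211, 220]

All cut coordinates (distinct, sorted): [4, 13, 22, 42, 49, 62, 68, 83, 111, 119, 127, 131, 144, 149, 161, 175, 185, 197, 211, 220, 234, 242]

Fragment lengths:
  4→13: 9 bp
  13→22: 9 bp
  22→42: 20 bp
  42→49: 7 bp
  49→62: 13 bp
  62→68: 6 bp
  68→83: 15 bp
  83→111: 28 bp
  111→119: 8 bp
  119→127: 8 bp
  127→131: 4 bp
  131→144: 13 bp
  144→149: 5 bp
  149→161: 12 bp
  161→175: 14 bp
  175→185: 10 bp
  185→197: 12 bp
  197→211: 14 bp
  211→220: 9 bp
  220→234: 14 bp
  234→242: 8 bp
  242→4 (wrap): 245-242+4 = 7 bp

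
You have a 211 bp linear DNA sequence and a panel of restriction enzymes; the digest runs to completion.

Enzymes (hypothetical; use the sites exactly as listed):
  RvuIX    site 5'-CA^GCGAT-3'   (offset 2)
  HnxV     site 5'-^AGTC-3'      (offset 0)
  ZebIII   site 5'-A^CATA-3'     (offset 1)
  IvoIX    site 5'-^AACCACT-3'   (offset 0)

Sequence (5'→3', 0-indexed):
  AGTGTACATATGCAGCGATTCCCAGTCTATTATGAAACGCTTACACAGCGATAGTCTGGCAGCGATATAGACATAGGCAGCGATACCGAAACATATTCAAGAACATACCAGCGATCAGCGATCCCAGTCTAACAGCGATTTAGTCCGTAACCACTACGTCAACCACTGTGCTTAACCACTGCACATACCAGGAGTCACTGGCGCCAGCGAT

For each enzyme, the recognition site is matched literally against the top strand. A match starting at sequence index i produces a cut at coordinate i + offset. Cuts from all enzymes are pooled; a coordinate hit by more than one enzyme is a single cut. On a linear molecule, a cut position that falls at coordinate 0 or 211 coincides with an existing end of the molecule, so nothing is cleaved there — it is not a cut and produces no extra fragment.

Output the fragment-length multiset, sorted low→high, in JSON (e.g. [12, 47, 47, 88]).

Per-enzyme occurrences:
  RvuIX (CAGCGAT, off=2): starts [12, 45, 59, 77, 108, 115, 132, 204] → cuts [14, 47, 61, 79, 110, 117, 134, 206]
  HnxV (AGTC, off=0): starts [23, 52, 125, 141, 192] → cuts [23, 52, 125, 141, 192]
  ZebIII (ACATA, off=1): starts [5, 70, 90, 102, 182] → cuts [6, 71, 91, 103, 183]
  IvoIX (AACCACT, off=0): starts [148, 160, 173] → cuts [148, 160, 173]

Pooled cuts: [6, 14, 23, 47, 52, 61, 71, 79, 91, 103, 110, 117, 125, 134, 141, 148, 160, 173, 183, 192, 206]

Fragment lengths:
  [0,6): 6 bp
  [6,14): 8 bp
  [14,23): 9 bp
  [23,47): 24 bp
  [47,52): 5 bp
  [52,61): 9 bp
  [61,71): 10 bp
  [71,79): 8 bp
  [79,91): 12 bp
  [91,103): 12 bp
  [103,110): 7 bp
  [110,117): 7 bp
  [117,125): 8 bp
  [125,134): 9 bp
  [134,141): 7 bp
  [141,148): 7 bp
  [148,160): 12 bp
  [160,173): 13 bp
  [173,183): 10 bp
  [183,192): 9 bp
  [192,206): 14 bp
  [206,211): 5 bp

[5,5,6,7,7,7,7,8,8,8,9,9,9,9,10,10,12,12,12,13,14,24]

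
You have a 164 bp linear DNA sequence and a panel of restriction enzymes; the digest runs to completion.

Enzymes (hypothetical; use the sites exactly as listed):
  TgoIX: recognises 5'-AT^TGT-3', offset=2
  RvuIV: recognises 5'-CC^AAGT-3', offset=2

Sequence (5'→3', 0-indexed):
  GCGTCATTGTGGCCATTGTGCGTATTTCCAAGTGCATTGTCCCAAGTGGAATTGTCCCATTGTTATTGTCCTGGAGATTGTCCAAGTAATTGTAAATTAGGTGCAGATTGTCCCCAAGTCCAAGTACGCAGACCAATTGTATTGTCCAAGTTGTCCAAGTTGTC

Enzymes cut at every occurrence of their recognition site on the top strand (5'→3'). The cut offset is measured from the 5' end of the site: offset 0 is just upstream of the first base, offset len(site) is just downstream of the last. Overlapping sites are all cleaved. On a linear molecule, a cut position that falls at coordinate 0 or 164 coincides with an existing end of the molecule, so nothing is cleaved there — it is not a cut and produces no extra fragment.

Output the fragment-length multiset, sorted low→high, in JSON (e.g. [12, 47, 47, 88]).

Site scan:
  TgoIX (ATTGT, off=2): starts [5, 14, 35, 50, 58, 64, 76, 88, 106, 135, 140] → cuts [7, 16, 37, 52, 60, 66, 78, 90, 108, 137, 142]
  RvuIV (CCAAGT, off=2): starts [27, 41, 81, 113, 119, 145, 154] → cuts [29, 43, 83, 115, 121, 147, 156]

Pooled cuts: [7, 16, 29, 37, 43, 52, 60, 66, 78, 83, 90, 108, 115, 121, 137, 142, 147, 156]

Fragments:
  [0,7): 7 bp
  [7,16): 9 bp
  [16,29): 13 bp
  [29,37): 8 bp
  [37,43): 6 bp
  [43,52): 9 bp
  [52,60): 8 bp
  [60,66): 6 bp
  [66,78): 12 bp
  [78,83): 5 bp
  [83,90): 7 bp
  [90,108): 18 bp
  [108,115): 7 bp
  [115,121): 6 bp
  [121,137): 16 bp
  [137,142): 5 bp
  [142,147): 5 bp
  [147,156): 9 bp
  [156,164): 8 bp

[5,5,5,6,6,6,7,7,7,8,8,8,9,9,9,12,13,16,18]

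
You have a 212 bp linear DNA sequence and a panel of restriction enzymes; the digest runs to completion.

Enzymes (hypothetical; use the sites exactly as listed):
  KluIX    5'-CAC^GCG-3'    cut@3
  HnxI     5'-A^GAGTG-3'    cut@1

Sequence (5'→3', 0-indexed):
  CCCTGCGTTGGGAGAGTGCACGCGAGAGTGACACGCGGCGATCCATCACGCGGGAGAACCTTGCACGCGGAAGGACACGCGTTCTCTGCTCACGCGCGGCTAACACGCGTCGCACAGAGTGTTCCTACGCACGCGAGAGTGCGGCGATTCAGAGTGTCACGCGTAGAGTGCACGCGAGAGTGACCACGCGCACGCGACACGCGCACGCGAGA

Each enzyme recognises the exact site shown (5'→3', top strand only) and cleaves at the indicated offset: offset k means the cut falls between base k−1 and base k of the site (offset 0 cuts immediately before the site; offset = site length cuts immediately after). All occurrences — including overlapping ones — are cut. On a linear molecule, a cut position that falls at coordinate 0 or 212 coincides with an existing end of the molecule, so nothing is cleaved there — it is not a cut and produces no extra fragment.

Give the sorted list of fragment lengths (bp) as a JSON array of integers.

Site scan:
  KluIX (CACGCG, off=3): starts [18, 31, 46, 63, 75, 90, 103, 129, 157, 170, 184, 190, 197, 203] → cuts [21, 34, 49, 66, 78, 93, 106, 132, 160, 173, 187, 193, 200, 206]
  HnxI (AGAGTG, off=1): starts [12, 24, 115, 135, 150, 164, 176] → cuts [13, 25, 116, 136, 151, 165, 177]

All cut coordinates (distinct, sorted): [13, 21, 25, 34, 49, 66, 78, 93, 106, 116, 132, 136, 151, 160, 165, 173, 177, 187, 193, 200, 206]

Fragment lengths:
  [0,13): 13 bp
  [13,21): 8 bp
  [21,25): 4 bp
  [25,34): 9 bp
  [34,49): 15 bp
  [49,66): 17 bp
  [66,78): 12 bp
  [78,93): 15 bp
  [93,106): 13 bp
  [106,116): 10 bp
  [116,132): 16 bp
  [132,136): 4 bp
  [136,151): 15 bp
  [151,160): 9 bp
  [160,165): 5 bp
  [165,173): 8 bp
  [173,177): 4 bp
  [177,187): 10 bp
  [187,193): 6 bp
  [193,200): 7 bp
  [200,206): 6 bp
  [206,212): 6 bp

[4,4,4,5,6,6,6,7,8,8,9,9,10,10,12,13,13,15,15,15,16,17]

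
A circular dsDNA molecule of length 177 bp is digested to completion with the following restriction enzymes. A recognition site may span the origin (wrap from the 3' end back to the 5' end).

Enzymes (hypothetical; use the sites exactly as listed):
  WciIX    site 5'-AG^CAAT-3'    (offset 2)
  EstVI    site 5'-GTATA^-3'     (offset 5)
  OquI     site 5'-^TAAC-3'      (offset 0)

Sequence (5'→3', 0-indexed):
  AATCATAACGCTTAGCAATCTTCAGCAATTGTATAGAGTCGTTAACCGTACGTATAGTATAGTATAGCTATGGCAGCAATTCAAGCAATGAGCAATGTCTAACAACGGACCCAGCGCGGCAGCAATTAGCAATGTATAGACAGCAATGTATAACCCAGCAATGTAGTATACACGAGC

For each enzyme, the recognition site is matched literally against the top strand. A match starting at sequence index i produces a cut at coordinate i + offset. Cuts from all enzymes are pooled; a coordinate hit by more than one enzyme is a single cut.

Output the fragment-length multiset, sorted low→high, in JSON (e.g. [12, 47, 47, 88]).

Per-enzyme occurrences:
  WciIX (AGCAAT, off=2): starts [13, 23, 74, 83, 90, 120, 127, 141, 156, 174] → cuts [15, 25, 76, 85, 92, 122, 129, 143, 158, 176]
  EstVI (GTATA, off=5): starts [30, 51, 56, 61, 133, 147, 165] → cuts [35, 56, 61, 66, 138, 152, 170]
  OquI (TAAC, off=0): starts [5, 42, 99, 150] → cuts [5, 42, 99, 150]

All cut coordinates (distinct, sorted): [5, 15, 25, 35, 42, 56, 61, 66, 76, 85, 92, 99, 122, 129, 138, 143, 150, 152, 158, 170, 176]

Fragment lengths:
  5→15: 10 bp
  15→25: 10 bp
  25→35: 10 bp
  35→42: 7 bp
  42→56: 14 bp
  56→61: 5 bp
  61→66: 5 bp
  66→76: 10 bp
  76→85: 9 bp
  85→92: 7 bp
  92→99: 7 bp
  99→122: 23 bp
  122→129: 7 bp
  129→138: 9 bp
  138→143: 5 bp
  143→150: 7 bp
  150→152: 2 bp
  152→158: 6 bp
  158→170: 12 bp
  170→176: 6 bp
  176→5 (wrap): 177-176+5 = 6 bp

[2,5,5,5,6,6,6,7,7,7,7,7,9,9,10,10,10,10,12,14,23]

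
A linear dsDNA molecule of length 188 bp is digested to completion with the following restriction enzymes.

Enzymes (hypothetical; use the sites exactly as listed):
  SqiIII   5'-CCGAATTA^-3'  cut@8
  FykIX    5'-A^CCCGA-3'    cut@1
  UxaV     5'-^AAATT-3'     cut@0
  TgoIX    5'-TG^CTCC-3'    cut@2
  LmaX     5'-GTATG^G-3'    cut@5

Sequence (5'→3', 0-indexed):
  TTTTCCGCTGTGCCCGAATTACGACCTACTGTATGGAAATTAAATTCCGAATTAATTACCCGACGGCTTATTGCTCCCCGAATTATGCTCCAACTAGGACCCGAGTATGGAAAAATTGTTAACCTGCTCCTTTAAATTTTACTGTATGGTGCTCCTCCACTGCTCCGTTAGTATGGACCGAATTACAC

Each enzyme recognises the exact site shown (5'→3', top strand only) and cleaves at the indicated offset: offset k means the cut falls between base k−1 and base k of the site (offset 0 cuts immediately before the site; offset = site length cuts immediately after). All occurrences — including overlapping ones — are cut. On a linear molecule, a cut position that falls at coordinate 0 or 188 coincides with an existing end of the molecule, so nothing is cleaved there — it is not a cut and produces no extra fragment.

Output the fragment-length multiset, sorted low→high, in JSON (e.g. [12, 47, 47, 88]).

Per-enzyme occurrences:
  SqiIII CCGAATTA/8: at [13, 46, 77, 177] ⇒ [21, 54, 85, 185]
  FykIX ACCCGA/1: at [57, 98] ⇒ [58, 99]
  UxaV AAATT/0: at [36, 41, 112, 133] ⇒ [36, 41, 112, 133]
  TgoIX TGCTCC/2: at [71, 85, 124, 149, 160] ⇒ [73, 87, 126, 151, 162]
  LmaX GTATGG/5: at [30, 104, 143, 170] ⇒ [35, 109, 148, 175]

All cut coordinates (distinct, sorted): [21, 35, 36, 41, 54, 58, 73, 85, 87, 99, 109, 112, 126, 133, 148, 151, 162, 175, 185]

Fragment lengths:
  [0,21): 21 bp
  [21,35): 14 bp
  [35,36): 1 bp
  [36,41): 5 bp
  [41,54): 13 bp
  [54,58): 4 bp
  [58,73): 15 bp
  [73,85): 12 bp
  [85,87): 2 bp
  [87,99): 12 bp
  [99,109): 10 bp
  [109,112): 3 bp
  [112,126): 14 bp
  [126,133): 7 bp
  [133,148): 15 bp
  [148,151): 3 bp
  [151,162): 11 bp
  [162,175): 13 bp
  [175,185): 10 bp
  [185,188): 3 bp

[1,2,3,3,3,4,5,7,10,10,11,12,12,13,13,14,14,15,15,21]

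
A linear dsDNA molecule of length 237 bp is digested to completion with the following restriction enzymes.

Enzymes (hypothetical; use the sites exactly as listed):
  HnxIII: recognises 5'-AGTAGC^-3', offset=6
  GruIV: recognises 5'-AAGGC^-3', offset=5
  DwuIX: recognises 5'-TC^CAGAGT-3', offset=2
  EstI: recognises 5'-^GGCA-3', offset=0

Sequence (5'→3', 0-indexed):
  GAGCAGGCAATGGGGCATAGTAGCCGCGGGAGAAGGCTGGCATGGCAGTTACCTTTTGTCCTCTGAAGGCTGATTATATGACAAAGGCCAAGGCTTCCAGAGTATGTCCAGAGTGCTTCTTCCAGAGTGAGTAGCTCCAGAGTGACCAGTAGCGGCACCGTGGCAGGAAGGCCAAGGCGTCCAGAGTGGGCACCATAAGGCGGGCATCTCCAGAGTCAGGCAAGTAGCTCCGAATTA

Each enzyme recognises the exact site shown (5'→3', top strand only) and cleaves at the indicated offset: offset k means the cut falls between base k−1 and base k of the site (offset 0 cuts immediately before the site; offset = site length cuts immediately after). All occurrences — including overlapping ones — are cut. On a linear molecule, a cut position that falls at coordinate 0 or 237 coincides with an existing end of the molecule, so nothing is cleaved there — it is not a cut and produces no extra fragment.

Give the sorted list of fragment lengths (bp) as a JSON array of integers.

Per-enzyme occurrences:
  HnxIII AGTAGC/6: at [18, 129, 147, 222] ⇒ [24, 135, 153, 228]
  GruIV AAGGC/5: at [32, 65, 83, 89, 167, 173, 196] ⇒ [37, 70, 88, 94, 172, 178, 201]
  DwuIX TCCAGAGT/2: at [95, 106, 120, 135, 179, 208] ⇒ [97, 108, 122, 137, 181, 210]
  EstI GGCA/0: at [5, 13, 38, 43, 153, 161, 188, 202, 218] ⇒ [5, 13, 38, 43, 153, 161, 188, 202, 218]

All cut coordinates (distinct, sorted): [5, 13, 24, 37, 38, 43, 70, 88, 94, 97, 108, 122, 135, 137, 153, 161, 172, 178, 181, 188, 201, 202, 210, 218, 228]

Fragment lengths:
  [0,5): 5 bp
  [5,13): 8 bp
  [13,24): 11 bp
  [24,37): 13 bp
  [37,38): 1 bp
  [38,43): 5 bp
  [43,70): 27 bp
  [70,88): 18 bp
  [88,94): 6 bp
  [94,97): 3 bp
  [97,108): 11 bp
  [108,122): 14 bp
  [122,135): 13 bp
  [135,137): 2 bp
  [137,153): 16 bp
  [153,161): 8 bp
  [161,172): 11 bp
  [172,178): 6 bp
  [178,181): 3 bp
  [181,188): 7 bp
  [188,201): 13 bp
  [201,202): 1 bp
  [202,210): 8 bp
  [210,218): 8 bp
  [218,228): 10 bp
  [228,237): 9 bp

[1,1,2,3,3,5,5,6,6,7,8,8,8,8,9,10,11,11,11,13,13,13,14,16,18,27]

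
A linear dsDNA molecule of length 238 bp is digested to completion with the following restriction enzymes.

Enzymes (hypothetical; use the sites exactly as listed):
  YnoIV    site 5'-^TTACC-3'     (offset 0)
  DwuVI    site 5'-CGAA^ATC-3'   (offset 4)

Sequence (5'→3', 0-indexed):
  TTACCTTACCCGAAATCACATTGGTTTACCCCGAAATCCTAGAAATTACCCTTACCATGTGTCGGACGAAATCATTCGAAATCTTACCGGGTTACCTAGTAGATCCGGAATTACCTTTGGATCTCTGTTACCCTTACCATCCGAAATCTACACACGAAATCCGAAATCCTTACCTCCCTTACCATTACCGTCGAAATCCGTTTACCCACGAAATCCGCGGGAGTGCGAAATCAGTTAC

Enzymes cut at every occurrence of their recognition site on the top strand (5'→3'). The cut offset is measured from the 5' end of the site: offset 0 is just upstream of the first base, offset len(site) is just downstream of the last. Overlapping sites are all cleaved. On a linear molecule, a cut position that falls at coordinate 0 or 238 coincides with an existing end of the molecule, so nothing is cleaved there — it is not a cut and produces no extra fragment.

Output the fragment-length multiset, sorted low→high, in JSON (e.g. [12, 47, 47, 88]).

Per-enzyme occurrences:
  YnoIV (TTACC, off=0): starts [0, 5, 25, 45, 51, 83, 91, 110, 127, 133, 169, 178, 184, 201] → cuts [5, 25, 45, 51, 83, 91, 110, 127, 133, 169, 178, 184, 201] (position 0 is a terminus of the linear molecule — no cut)
  DwuVI (CGAAATC, off=4): starts [10, 31, 66, 76, 141, 154, 161, 191, 208, 225] → cuts [14, 35, 70, 80, 145, 158, 165, 195, 212, 229]

All cut coordinates (distinct, sorted): [5, 14, 25, 35, 45, 51, 70, 80, 83, 91, 110, 127, 133, 145, 158, 165, 169, 178, 184, 195, 201, 212, 229]

Fragments:
  [0,5): 5 bp
  [5,14): 9 bp
  [14,25): 11 bp
  [25,35): 10 bp
  [35,45): 10 bp
  [45,51): 6 bp
  [51,70): 19 bp
  [70,80): 10 bp
  [80,83): 3 bp
  [83,91): 8 bp
  [91,110): 19 bp
  [110,127): 17 bp
  [127,133): 6 bp
  [133,145): 12 bp
  [145,158): 13 bp
  [158,165): 7 bp
  [165,169): 4 bp
  [169,178): 9 bp
  [178,184): 6 bp
  [184,195): 11 bp
  [195,201): 6 bp
  [201,212): 11 bp
  [212,229): 17 bp
  [229,238): 9 bp

[3,4,5,6,6,6,6,7,8,9,9,9,10,10,10,11,11,11,12,13,17,17,19,19]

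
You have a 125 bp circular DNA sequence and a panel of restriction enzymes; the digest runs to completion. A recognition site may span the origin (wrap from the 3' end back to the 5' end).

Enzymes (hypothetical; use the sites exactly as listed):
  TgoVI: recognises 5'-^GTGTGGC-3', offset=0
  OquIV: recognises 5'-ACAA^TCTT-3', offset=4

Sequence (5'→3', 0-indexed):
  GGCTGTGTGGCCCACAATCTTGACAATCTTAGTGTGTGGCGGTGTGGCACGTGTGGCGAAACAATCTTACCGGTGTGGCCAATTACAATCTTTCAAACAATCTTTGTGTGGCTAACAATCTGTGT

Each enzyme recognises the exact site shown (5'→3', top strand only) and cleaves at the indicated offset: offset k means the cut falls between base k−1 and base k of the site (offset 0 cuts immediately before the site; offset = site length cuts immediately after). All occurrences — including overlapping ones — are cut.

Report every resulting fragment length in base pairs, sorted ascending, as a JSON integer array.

[5,7,8,8,8,9,9,12,13,14,16,16]

Scan for sites:
  TgoVI GTGTGGC/0: at [4, 33, 41, 50, 72, 105, 121] ⇒ [4, 33, 41, 50, 72, 105, 121]
  OquIV ACAATCTT/4: at [13, 22, 60, 84, 96] ⇒ [17, 26, 64, 88, 100]

Pooled cuts: [4, 17, 26, 33, 41, 50, 64, 72, 88, 100, 105, 121]

Fragment lengths:
  4→17: 13 bp
  17→26: 9 bp
  26→33: 7 bp
  33→41: 8 bp
  41→50: 9 bp
  50→64: 14 bp
  64→72: 8 bp
  72→88: 16 bp
  88→100: 12 bp
  100→105: 5 bp
  105→121: 16 bp
  121→4 (wrap): 125-121+4 = 8 bp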